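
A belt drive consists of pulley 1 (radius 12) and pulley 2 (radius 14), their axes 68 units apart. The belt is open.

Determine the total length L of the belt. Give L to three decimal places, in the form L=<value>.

L=217.740

open belt: β = asin((r2−r1)/C) = asin(2/68) = 1.6854°
wrap1 = π − 2β = 176.6292°
wrap2 = π + 2β = 183.3708°
tangent length = C·cosβ = 67.9706
L = r1·wrap1 + r2·wrap2 + 2·C·cosβ = 12·3.0828 + 14·3.2004 + 2·67.9706 = 217.7402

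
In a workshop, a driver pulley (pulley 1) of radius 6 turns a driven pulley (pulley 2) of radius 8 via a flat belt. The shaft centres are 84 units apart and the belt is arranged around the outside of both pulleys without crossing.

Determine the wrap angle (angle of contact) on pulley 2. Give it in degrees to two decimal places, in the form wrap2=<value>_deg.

open belt: β = asin((r2−r1)/C) = asin(2/84) = 1.3643°
wrap1 = π − 2β = 177.2714°
wrap2 = π + 2β = 182.7286°

wrap2=182.73_deg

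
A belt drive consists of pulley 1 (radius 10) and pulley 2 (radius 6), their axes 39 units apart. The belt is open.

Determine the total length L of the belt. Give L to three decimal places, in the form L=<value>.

L=128.676

open belt: β = asin((r2−r1)/C) = asin(-4/39) = -5.8868°
wrap1 = π − 2β = 191.7737°
wrap2 = π + 2β = 168.2263°
tangent length = C·cosβ = 38.7943
L = r1·wrap1 + r2·wrap2 + 2·C·cosβ = 10·3.3471 + 6·2.9361 + 2·38.7943 = 128.6761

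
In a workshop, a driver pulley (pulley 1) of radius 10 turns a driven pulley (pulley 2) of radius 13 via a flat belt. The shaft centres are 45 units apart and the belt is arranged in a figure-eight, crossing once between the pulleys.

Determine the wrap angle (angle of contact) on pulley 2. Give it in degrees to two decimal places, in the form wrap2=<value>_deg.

wrap2=241.48_deg

crossed belt: β = asin((r1+r2)/C) = asin(23/45) = 30.7379°
wrap1 = wrap2 = π + 2β = 241.4757°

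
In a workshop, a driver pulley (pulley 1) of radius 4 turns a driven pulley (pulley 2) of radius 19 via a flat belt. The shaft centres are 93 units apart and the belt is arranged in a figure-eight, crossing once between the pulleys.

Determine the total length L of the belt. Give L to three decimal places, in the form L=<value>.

L=263.974

crossed belt: β = asin((r1+r2)/C) = asin(23/93) = 14.3185°
wrap1 = wrap2 = π + 2β = 208.6370°
tangent length = C·cosβ = 90.1110
L = (r1+r2)·wrap + 2·C·cosβ = 23·3.6414 + 2·90.1110 = 263.9743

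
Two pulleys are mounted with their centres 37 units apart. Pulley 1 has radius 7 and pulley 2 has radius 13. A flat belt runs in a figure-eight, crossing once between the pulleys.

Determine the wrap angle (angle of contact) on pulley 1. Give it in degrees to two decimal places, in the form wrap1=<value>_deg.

crossed belt: β = asin((r1+r2)/C) = asin(20/37) = 32.7204°
wrap1 = wrap2 = π + 2β = 245.4409°

wrap1=245.44_deg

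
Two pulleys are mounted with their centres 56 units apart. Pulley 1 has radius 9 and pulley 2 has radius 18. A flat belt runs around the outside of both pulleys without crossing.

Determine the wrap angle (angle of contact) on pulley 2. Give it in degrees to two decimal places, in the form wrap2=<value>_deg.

wrap2=198.50_deg

open belt: β = asin((r2−r1)/C) = asin(9/56) = 9.2484°
wrap1 = π − 2β = 161.5033°
wrap2 = π + 2β = 198.4967°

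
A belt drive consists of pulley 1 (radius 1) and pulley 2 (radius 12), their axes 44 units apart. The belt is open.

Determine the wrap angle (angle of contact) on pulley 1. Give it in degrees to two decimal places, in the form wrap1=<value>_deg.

open belt: β = asin((r2−r1)/C) = asin(11/44) = 14.4775°
wrap1 = π − 2β = 151.0450°
wrap2 = π + 2β = 208.9550°

wrap1=151.04_deg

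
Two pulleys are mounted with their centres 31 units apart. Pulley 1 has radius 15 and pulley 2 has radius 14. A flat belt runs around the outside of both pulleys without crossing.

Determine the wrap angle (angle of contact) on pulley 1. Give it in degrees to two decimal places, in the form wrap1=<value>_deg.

wrap1=183.70_deg

open belt: β = asin((r2−r1)/C) = asin(-1/31) = -1.8486°
wrap1 = π − 2β = 183.6971°
wrap2 = π + 2β = 176.3029°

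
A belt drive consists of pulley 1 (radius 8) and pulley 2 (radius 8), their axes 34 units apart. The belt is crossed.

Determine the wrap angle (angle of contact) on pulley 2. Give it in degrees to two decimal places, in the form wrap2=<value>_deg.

crossed belt: β = asin((r1+r2)/C) = asin(16/34) = 28.0725°
wrap1 = wrap2 = π + 2β = 236.1450°

wrap2=236.14_deg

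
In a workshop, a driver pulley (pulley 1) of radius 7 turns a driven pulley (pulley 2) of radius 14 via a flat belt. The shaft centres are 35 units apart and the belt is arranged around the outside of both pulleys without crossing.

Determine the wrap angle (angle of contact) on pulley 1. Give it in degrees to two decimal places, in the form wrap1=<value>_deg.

open belt: β = asin((r2−r1)/C) = asin(7/35) = 11.5370°
wrap1 = π − 2β = 156.9261°
wrap2 = π + 2β = 203.0739°

wrap1=156.93_deg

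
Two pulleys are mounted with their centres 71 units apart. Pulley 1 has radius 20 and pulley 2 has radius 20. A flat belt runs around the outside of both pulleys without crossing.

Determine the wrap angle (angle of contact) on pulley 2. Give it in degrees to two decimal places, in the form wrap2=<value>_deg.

open belt: β = asin((r2−r1)/C) = asin(0/71) = 0.0000°
wrap1 = π − 2β = 180.0000°
wrap2 = π + 2β = 180.0000°

wrap2=180.00_deg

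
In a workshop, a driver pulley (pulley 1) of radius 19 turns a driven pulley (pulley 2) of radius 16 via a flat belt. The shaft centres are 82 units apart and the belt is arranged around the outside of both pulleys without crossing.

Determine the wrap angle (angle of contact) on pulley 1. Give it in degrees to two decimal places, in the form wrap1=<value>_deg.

open belt: β = asin((r2−r1)/C) = asin(-3/82) = -2.0967°
wrap1 = π − 2β = 184.1933°
wrap2 = π + 2β = 175.8067°

wrap1=184.19_deg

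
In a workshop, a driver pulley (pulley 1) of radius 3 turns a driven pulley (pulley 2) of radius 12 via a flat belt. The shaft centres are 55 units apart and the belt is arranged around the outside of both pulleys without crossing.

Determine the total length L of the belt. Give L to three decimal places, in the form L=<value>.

L=158.600

open belt: β = asin((r2−r1)/C) = asin(9/55) = 9.4180°
wrap1 = π − 2β = 161.1639°
wrap2 = π + 2β = 198.8361°
tangent length = C·cosβ = 54.2586
L = r1·wrap1 + r2·wrap2 + 2·C·cosβ = 3·2.8128 + 12·3.4703 + 2·54.2586 = 158.5999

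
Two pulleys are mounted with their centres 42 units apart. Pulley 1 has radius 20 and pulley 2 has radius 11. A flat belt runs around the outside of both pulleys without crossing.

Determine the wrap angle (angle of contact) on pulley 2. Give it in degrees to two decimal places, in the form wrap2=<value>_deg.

open belt: β = asin((r2−r1)/C) = asin(-9/42) = -12.3736°
wrap1 = π − 2β = 204.7473°
wrap2 = π + 2β = 155.2527°

wrap2=155.25_deg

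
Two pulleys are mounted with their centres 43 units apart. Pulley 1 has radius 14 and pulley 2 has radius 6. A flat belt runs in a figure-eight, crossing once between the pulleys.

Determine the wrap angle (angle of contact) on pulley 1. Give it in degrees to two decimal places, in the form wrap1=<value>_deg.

wrap1=235.44_deg

crossed belt: β = asin((r1+r2)/C) = asin(20/43) = 27.7177°
wrap1 = wrap2 = π + 2β = 235.4355°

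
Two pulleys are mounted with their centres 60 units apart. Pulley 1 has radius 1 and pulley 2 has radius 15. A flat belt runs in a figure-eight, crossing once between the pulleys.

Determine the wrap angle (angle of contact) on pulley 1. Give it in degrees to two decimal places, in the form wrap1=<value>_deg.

wrap1=210.93_deg

crossed belt: β = asin((r1+r2)/C) = asin(16/60) = 15.4660°
wrap1 = wrap2 = π + 2β = 210.9320°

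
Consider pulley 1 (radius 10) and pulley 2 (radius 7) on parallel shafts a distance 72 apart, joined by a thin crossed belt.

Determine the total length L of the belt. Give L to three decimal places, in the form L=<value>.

crossed belt: β = asin((r1+r2)/C) = asin(17/72) = 13.6571°
wrap1 = wrap2 = π + 2β = 207.3143°
tangent length = C·cosβ = 69.9643
L = (r1+r2)·wrap + 2·C·cosβ = 17·3.6183 + 2·69.9643 = 201.4399

L=201.440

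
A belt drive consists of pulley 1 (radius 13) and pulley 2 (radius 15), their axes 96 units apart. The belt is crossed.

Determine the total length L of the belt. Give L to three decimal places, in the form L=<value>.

L=288.191

crossed belt: β = asin((r1+r2)/C) = asin(28/96) = 16.9578°
wrap1 = wrap2 = π + 2β = 213.9155°
tangent length = C·cosβ = 91.8259
L = (r1+r2)·wrap + 2·C·cosβ = 28·3.7335 + 2·91.8259 = 288.1907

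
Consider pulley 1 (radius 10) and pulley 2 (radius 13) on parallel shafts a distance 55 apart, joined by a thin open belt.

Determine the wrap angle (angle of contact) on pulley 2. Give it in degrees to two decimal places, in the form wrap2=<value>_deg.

wrap2=186.25_deg

open belt: β = asin((r2−r1)/C) = asin(3/55) = 3.1268°
wrap1 = π − 2β = 173.7464°
wrap2 = π + 2β = 186.2536°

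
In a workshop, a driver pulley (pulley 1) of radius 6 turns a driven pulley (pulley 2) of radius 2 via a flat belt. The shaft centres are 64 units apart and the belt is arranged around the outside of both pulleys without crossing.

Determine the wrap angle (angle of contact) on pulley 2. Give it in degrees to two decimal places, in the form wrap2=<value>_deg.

open belt: β = asin((r2−r1)/C) = asin(-4/64) = -3.5833°
wrap1 = π − 2β = 187.1666°
wrap2 = π + 2β = 172.8334°

wrap2=172.83_deg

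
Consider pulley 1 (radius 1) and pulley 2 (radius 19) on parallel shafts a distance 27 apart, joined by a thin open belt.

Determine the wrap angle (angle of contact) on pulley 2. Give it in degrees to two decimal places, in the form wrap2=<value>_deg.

wrap2=263.62_deg

open belt: β = asin((r2−r1)/C) = asin(18/27) = 41.8103°
wrap1 = π − 2β = 96.3794°
wrap2 = π + 2β = 263.6206°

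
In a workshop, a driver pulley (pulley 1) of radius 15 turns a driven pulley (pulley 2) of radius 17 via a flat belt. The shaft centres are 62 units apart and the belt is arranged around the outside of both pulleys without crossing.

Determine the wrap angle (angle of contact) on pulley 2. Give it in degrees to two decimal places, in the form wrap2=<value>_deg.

open belt: β = asin((r2−r1)/C) = asin(2/62) = 1.8486°
wrap1 = π − 2β = 176.3029°
wrap2 = π + 2β = 183.6971°

wrap2=183.70_deg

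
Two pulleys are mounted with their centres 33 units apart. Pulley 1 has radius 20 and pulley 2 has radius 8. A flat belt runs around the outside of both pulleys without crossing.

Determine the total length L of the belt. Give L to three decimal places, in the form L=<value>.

L=158.378

open belt: β = asin((r2−r1)/C) = asin(-12/33) = -21.3237°
wrap1 = π − 2β = 222.6474°
wrap2 = π + 2β = 137.3526°
tangent length = C·cosβ = 30.7409
L = r1·wrap1 + r2·wrap2 + 2·C·cosβ = 20·3.8859 + 8·2.3973 + 2·30.7409 = 158.3783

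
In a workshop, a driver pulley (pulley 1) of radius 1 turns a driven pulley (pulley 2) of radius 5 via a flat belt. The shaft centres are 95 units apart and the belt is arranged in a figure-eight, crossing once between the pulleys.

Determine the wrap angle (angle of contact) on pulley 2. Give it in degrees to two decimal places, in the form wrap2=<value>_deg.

wrap2=187.24_deg

crossed belt: β = asin((r1+r2)/C) = asin(6/95) = 3.6211°
wrap1 = wrap2 = π + 2β = 187.2422°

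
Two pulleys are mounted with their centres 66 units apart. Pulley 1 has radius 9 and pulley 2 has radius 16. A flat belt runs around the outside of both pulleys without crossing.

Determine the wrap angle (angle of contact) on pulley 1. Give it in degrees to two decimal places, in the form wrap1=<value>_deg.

open belt: β = asin((r2−r1)/C) = asin(7/66) = 6.0883°
wrap1 = π − 2β = 167.8234°
wrap2 = π + 2β = 192.1766°

wrap1=167.82_deg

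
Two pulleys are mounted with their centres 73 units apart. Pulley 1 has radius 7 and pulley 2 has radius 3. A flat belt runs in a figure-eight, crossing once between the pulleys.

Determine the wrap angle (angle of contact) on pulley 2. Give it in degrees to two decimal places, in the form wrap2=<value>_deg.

wrap2=195.75_deg

crossed belt: β = asin((r1+r2)/C) = asin(10/73) = 7.8735°
wrap1 = wrap2 = π + 2β = 195.7470°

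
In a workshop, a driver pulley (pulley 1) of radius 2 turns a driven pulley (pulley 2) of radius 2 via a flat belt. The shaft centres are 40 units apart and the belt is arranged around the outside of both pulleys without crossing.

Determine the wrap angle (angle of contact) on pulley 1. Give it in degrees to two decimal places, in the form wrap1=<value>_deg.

wrap1=180.00_deg

open belt: β = asin((r2−r1)/C) = asin(0/40) = 0.0000°
wrap1 = π − 2β = 180.0000°
wrap2 = π + 2β = 180.0000°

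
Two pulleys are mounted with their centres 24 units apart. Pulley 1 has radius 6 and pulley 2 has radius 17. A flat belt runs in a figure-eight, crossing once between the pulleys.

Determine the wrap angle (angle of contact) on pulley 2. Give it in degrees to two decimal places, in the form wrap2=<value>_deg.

wrap2=326.80_deg

crossed belt: β = asin((r1+r2)/C) = asin(23/24) = 73.4022°
wrap1 = wrap2 = π + 2β = 326.8043°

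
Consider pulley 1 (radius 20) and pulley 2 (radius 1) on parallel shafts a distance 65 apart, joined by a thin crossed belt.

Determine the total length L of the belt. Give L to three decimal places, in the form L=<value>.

crossed belt: β = asin((r1+r2)/C) = asin(21/65) = 18.8491°
wrap1 = wrap2 = π + 2β = 217.6982°
tangent length = C·cosβ = 61.5142
L = (r1+r2)·wrap + 2·C·cosβ = 21·3.7996 + 2·61.5142 = 202.8190

L=202.819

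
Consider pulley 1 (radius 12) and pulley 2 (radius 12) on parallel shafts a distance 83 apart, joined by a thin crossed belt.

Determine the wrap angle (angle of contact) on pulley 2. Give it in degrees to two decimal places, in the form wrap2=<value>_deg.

crossed belt: β = asin((r1+r2)/C) = asin(24/83) = 16.8075°
wrap1 = wrap2 = π + 2β = 213.6149°

wrap2=213.61_deg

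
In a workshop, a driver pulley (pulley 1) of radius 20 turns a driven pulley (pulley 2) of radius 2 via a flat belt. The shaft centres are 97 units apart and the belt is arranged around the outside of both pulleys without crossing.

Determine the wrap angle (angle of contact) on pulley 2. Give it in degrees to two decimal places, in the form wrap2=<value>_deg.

wrap2=158.61_deg

open belt: β = asin((r2−r1)/C) = asin(-18/97) = -10.6942°
wrap1 = π − 2β = 201.3884°
wrap2 = π + 2β = 158.6116°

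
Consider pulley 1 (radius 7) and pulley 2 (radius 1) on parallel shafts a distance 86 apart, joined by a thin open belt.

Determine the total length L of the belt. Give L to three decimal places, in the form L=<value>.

L=197.552

open belt: β = asin((r2−r1)/C) = asin(-6/86) = -4.0006°
wrap1 = π − 2β = 188.0013°
wrap2 = π + 2β = 171.9987°
tangent length = C·cosβ = 85.7904
L = r1·wrap1 + r2·wrap2 + 2·C·cosβ = 7·3.2812 + 1·3.0019 + 2·85.7904 = 197.5515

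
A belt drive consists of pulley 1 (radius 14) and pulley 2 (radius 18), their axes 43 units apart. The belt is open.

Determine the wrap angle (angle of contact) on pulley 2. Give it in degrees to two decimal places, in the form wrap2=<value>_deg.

wrap2=190.68_deg

open belt: β = asin((r2−r1)/C) = asin(4/43) = 5.3376°
wrap1 = π − 2β = 169.3249°
wrap2 = π + 2β = 190.6751°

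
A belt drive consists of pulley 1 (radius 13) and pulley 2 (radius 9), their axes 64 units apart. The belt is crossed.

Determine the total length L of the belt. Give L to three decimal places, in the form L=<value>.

crossed belt: β = asin((r1+r2)/C) = asin(22/64) = 20.1055°
wrap1 = wrap2 = π + 2β = 220.2110°
tangent length = C·cosβ = 60.0999
L = (r1+r2)·wrap + 2·C·cosβ = 22·3.8434 + 2·60.0999 = 204.7548

L=204.755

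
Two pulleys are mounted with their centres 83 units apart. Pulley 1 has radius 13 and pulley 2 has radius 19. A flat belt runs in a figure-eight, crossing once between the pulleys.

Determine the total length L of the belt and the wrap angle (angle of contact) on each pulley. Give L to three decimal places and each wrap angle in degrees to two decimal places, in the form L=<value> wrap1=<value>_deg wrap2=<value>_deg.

crossed belt: β = asin((r1+r2)/C) = asin(32/83) = 22.6774°
wrap1 = wrap2 = π + 2β = 225.3548°
tangent length = C·cosβ = 76.5833
L = (r1+r2)·wrap + 2·C·cosβ = 32·3.9332 + 2·76.5833 = 279.0284

L=279.028 wrap1=225.35_deg wrap2=225.35_deg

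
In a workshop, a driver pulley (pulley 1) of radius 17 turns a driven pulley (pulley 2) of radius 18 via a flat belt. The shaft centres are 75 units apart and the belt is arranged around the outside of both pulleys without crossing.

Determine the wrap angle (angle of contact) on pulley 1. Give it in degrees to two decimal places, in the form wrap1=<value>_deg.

wrap1=178.47_deg

open belt: β = asin((r2−r1)/C) = asin(1/75) = 0.7640°
wrap1 = π − 2β = 178.4721°
wrap2 = π + 2β = 181.5279°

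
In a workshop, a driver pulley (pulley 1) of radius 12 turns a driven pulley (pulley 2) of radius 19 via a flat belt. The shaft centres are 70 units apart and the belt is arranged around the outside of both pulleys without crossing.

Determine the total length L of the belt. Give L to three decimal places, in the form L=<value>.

open belt: β = asin((r2−r1)/C) = asin(7/70) = 5.7392°
wrap1 = π − 2β = 168.5217°
wrap2 = π + 2β = 191.4783°
tangent length = C·cosβ = 69.6491
L = r1·wrap1 + r2·wrap2 + 2·C·cosβ = 12·2.9413 + 19·3.3419 + 2·69.6491 = 238.0900

L=238.090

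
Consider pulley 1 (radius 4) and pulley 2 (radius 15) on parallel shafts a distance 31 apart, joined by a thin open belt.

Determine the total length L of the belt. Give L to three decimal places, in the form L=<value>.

open belt: β = asin((r2−r1)/C) = asin(11/31) = 20.7836°
wrap1 = π − 2β = 138.4329°
wrap2 = π + 2β = 221.5671°
tangent length = C·cosβ = 28.9828
L = r1·wrap1 + r2·wrap2 + 2·C·cosβ = 4·2.4161 + 15·3.8671 + 2·28.9828 = 125.6361

L=125.636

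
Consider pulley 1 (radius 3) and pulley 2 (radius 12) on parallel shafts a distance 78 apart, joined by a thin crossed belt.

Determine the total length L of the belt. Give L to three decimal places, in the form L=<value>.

L=206.017

crossed belt: β = asin((r1+r2)/C) = asin(15/78) = 11.0875°
wrap1 = wrap2 = π + 2β = 202.1750°
tangent length = C·cosβ = 76.5441
L = (r1+r2)·wrap + 2·C·cosβ = 15·3.5286 + 2·76.5441 = 206.0175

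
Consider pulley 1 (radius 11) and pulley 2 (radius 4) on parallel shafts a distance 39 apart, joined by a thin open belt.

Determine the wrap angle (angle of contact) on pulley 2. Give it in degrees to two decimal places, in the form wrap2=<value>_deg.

wrap2=159.32_deg

open belt: β = asin((r2−r1)/C) = asin(-7/39) = -10.3399°
wrap1 = π − 2β = 200.6798°
wrap2 = π + 2β = 159.3202°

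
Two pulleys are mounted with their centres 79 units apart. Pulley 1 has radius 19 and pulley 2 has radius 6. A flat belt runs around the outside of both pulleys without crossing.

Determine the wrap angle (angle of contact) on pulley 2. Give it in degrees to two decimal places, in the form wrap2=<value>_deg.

wrap2=161.06_deg

open belt: β = asin((r2−r1)/C) = asin(-13/79) = -9.4715°
wrap1 = π − 2β = 198.9430°
wrap2 = π + 2β = 161.0570°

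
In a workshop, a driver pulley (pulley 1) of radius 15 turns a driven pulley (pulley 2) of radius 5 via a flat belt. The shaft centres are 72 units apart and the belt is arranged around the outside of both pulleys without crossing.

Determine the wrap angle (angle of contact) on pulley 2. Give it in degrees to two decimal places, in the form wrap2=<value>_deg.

wrap2=164.03_deg

open belt: β = asin((r2−r1)/C) = asin(-10/72) = -7.9836°
wrap1 = π − 2β = 195.9671°
wrap2 = π + 2β = 164.0329°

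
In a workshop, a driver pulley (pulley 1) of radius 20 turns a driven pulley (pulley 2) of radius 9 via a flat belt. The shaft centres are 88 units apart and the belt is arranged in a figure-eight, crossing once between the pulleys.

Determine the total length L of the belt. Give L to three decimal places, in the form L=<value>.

crossed belt: β = asin((r1+r2)/C) = asin(29/88) = 19.2412°
wrap1 = wrap2 = π + 2β = 218.4824°
tangent length = C·cosβ = 83.0843
L = (r1+r2)·wrap + 2·C·cosβ = 29·3.8132 + 2·83.0843 = 276.7525

L=276.752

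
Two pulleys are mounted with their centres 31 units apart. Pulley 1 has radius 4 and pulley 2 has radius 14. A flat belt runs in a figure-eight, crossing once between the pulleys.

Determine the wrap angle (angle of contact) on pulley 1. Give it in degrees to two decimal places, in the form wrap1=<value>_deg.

crossed belt: β = asin((r1+r2)/C) = asin(18/31) = 35.4959°
wrap1 = wrap2 = π + 2β = 250.9919°

wrap1=250.99_deg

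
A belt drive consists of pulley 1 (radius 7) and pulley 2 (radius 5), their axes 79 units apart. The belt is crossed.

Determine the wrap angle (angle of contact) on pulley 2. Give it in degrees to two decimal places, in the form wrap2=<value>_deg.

wrap2=197.47_deg

crossed belt: β = asin((r1+r2)/C) = asin(12/79) = 8.7370°
wrap1 = wrap2 = π + 2β = 197.4740°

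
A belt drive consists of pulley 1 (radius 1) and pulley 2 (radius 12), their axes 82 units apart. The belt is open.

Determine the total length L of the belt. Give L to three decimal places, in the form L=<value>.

open belt: β = asin((r2−r1)/C) = asin(11/82) = 7.7093°
wrap1 = π − 2β = 164.5815°
wrap2 = π + 2β = 195.4185°
tangent length = C·cosβ = 81.2588
L = r1·wrap1 + r2·wrap2 + 2·C·cosβ = 1·2.8725 + 12·3.4107 + 2·81.2588 = 206.3185

L=206.319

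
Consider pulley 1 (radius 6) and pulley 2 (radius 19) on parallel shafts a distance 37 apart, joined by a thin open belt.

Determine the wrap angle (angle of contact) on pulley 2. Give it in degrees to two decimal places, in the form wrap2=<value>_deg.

open belt: β = asin((r2−r1)/C) = asin(13/37) = 20.5700°
wrap1 = π − 2β = 138.8600°
wrap2 = π + 2β = 221.1400°

wrap2=221.14_deg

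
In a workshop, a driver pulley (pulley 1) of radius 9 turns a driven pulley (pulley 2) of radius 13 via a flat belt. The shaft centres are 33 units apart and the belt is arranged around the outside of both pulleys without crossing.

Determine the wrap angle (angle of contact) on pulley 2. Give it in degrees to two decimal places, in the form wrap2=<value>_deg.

open belt: β = asin((r2−r1)/C) = asin(4/33) = 6.9621°
wrap1 = π − 2β = 166.0759°
wrap2 = π + 2β = 193.9241°

wrap2=193.92_deg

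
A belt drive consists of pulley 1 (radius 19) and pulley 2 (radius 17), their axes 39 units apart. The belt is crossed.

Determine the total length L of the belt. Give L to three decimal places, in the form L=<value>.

L=227.770

crossed belt: β = asin((r1+r2)/C) = asin(36/39) = 67.3801°
wrap1 = wrap2 = π + 2β = 314.7603°
tangent length = C·cosβ = 15.0000
L = (r1+r2)·wrap + 2·C·cosβ = 36·5.4936 + 2·15.0000 = 227.7697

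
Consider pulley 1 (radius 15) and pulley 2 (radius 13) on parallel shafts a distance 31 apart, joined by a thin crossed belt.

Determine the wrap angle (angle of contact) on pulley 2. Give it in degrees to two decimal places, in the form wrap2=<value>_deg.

wrap2=309.17_deg

crossed belt: β = asin((r1+r2)/C) = asin(28/31) = 64.5854°
wrap1 = wrap2 = π + 2β = 309.1708°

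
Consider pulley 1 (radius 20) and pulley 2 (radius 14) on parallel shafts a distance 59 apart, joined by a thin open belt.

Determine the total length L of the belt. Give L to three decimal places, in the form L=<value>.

L=225.425

open belt: β = asin((r2−r1)/C) = asin(-6/59) = -5.8368°
wrap1 = π − 2β = 191.6736°
wrap2 = π + 2β = 168.3264°
tangent length = C·cosβ = 58.6941
L = r1·wrap1 + r2·wrap2 + 2·C·cosβ = 20·3.3453 + 14·2.9379 + 2·58.6941 = 225.4248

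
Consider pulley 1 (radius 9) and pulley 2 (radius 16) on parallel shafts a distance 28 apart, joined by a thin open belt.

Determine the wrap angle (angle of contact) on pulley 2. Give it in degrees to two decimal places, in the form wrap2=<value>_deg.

wrap2=208.96_deg

open belt: β = asin((r2−r1)/C) = asin(7/28) = 14.4775°
wrap1 = π − 2β = 151.0450°
wrap2 = π + 2β = 208.9550°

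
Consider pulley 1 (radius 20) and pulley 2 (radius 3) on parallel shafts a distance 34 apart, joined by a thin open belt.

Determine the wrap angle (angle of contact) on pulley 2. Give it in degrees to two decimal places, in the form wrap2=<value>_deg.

wrap2=120.00_deg

open belt: β = asin((r2−r1)/C) = asin(-17/34) = -30.0000°
wrap1 = π − 2β = 240.0000°
wrap2 = π + 2β = 120.0000°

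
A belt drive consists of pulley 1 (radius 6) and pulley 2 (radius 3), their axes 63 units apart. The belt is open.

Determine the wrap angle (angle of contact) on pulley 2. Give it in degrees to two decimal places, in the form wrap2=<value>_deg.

wrap2=174.54_deg

open belt: β = asin((r2−r1)/C) = asin(-3/63) = -2.7294°
wrap1 = π − 2β = 185.4588°
wrap2 = π + 2β = 174.5412°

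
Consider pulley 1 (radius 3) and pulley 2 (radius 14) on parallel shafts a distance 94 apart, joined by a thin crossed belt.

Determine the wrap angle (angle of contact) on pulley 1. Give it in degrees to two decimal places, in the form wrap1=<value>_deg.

crossed belt: β = asin((r1+r2)/C) = asin(17/94) = 10.4193°
wrap1 = wrap2 = π + 2β = 200.8387°

wrap1=200.84_deg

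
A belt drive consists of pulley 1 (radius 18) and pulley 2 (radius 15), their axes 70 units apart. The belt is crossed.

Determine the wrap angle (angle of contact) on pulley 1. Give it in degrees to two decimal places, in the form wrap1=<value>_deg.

crossed belt: β = asin((r1+r2)/C) = asin(33/70) = 28.1271°
wrap1 = wrap2 = π + 2β = 236.2541°

wrap1=236.25_deg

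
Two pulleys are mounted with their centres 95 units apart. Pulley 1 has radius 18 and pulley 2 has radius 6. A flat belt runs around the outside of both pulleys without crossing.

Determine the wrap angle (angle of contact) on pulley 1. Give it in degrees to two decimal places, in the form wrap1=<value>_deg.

wrap1=194.51_deg

open belt: β = asin((r2−r1)/C) = asin(-12/95) = -7.2567°
wrap1 = π − 2β = 194.5135°
wrap2 = π + 2β = 165.4865°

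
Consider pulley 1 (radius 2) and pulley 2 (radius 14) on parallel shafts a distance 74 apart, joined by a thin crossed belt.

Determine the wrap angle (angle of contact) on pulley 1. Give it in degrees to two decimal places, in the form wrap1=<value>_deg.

crossed belt: β = asin((r1+r2)/C) = asin(16/74) = 12.4869°
wrap1 = wrap2 = π + 2β = 204.9738°

wrap1=204.97_deg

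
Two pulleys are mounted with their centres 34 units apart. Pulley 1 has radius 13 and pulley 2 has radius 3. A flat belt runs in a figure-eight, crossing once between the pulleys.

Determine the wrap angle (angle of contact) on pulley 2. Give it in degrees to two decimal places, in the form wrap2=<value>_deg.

wrap2=236.14_deg

crossed belt: β = asin((r1+r2)/C) = asin(16/34) = 28.0725°
wrap1 = wrap2 = π + 2β = 236.1450°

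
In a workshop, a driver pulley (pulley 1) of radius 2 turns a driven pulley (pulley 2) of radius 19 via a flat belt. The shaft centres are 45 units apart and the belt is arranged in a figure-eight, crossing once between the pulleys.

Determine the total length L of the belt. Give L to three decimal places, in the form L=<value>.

L=165.964

crossed belt: β = asin((r1+r2)/C) = asin(21/45) = 27.8181°
wrap1 = wrap2 = π + 2β = 235.6363°
tangent length = C·cosβ = 39.7995
L = (r1+r2)·wrap + 2·C·cosβ = 21·4.1126 + 2·39.7995 = 165.9642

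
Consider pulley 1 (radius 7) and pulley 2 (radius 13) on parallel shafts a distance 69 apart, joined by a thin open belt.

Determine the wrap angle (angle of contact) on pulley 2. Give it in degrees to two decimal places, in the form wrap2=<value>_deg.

wrap2=189.98_deg

open belt: β = asin((r2−r1)/C) = asin(6/69) = 4.9885°
wrap1 = π − 2β = 170.0229°
wrap2 = π + 2β = 189.9771°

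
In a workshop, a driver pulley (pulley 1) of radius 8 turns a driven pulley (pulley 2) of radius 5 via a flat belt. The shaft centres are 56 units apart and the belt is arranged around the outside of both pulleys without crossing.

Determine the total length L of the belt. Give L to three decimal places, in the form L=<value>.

L=153.001

open belt: β = asin((r2−r1)/C) = asin(-3/56) = -3.0709°
wrap1 = π − 2β = 186.1418°
wrap2 = π + 2β = 173.8582°
tangent length = C·cosβ = 55.9196
L = r1·wrap1 + r2·wrap2 + 2·C·cosβ = 8·3.2488 + 5·3.0344 + 2·55.9196 = 153.0015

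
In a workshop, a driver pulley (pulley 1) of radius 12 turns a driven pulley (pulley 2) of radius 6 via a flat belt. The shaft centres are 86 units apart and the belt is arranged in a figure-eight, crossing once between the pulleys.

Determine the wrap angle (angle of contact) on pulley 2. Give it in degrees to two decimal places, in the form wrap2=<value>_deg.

wrap2=204.16_deg

crossed belt: β = asin((r1+r2)/C) = asin(18/86) = 12.0815°
wrap1 = wrap2 = π + 2β = 204.1629°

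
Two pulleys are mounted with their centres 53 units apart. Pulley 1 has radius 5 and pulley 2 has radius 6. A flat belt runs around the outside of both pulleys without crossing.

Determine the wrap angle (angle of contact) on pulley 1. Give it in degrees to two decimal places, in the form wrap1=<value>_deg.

wrap1=177.84_deg

open belt: β = asin((r2−r1)/C) = asin(1/53) = 1.0811°
wrap1 = π − 2β = 177.8378°
wrap2 = π + 2β = 182.1622°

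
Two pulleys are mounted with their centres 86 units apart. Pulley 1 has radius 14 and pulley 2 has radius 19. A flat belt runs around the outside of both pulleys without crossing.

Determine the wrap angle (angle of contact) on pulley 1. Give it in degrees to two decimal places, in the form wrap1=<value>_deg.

wrap1=173.33_deg

open belt: β = asin((r2−r1)/C) = asin(5/86) = 3.3330°
wrap1 = π − 2β = 173.3339°
wrap2 = π + 2β = 186.6661°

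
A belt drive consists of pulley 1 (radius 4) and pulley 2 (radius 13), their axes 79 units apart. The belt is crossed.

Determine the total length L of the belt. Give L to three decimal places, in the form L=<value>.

L=215.080

crossed belt: β = asin((r1+r2)/C) = asin(17/79) = 12.4267°
wrap1 = wrap2 = π + 2β = 204.8533°
tangent length = C·cosβ = 77.1492
L = (r1+r2)·wrap + 2·C·cosβ = 17·3.5754 + 2·77.1492 = 215.0796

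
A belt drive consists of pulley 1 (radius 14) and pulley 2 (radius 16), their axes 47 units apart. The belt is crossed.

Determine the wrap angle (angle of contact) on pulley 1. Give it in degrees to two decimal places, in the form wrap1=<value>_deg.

wrap1=259.33_deg

crossed belt: β = asin((r1+r2)/C) = asin(30/47) = 39.6650°
wrap1 = wrap2 = π + 2β = 259.3300°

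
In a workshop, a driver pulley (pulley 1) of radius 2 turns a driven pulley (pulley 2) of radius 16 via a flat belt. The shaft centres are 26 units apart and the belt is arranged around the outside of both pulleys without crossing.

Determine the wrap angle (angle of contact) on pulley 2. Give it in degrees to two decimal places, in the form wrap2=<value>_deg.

wrap2=245.16_deg

open belt: β = asin((r2−r1)/C) = asin(14/26) = 32.5790°
wrap1 = π − 2β = 114.8421°
wrap2 = π + 2β = 245.1579°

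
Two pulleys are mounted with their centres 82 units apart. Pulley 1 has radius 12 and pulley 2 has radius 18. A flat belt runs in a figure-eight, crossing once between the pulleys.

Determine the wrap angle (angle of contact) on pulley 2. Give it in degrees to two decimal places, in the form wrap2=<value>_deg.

wrap2=222.92_deg

crossed belt: β = asin((r1+r2)/C) = asin(30/82) = 21.4601°
wrap1 = wrap2 = π + 2β = 222.9203°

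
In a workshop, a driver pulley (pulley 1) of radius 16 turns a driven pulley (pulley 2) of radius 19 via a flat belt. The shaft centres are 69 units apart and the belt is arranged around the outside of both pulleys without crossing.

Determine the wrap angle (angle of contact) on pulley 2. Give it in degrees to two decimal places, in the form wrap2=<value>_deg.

wrap2=184.98_deg

open belt: β = asin((r2−r1)/C) = asin(3/69) = 2.4919°
wrap1 = π − 2β = 175.0162°
wrap2 = π + 2β = 184.9838°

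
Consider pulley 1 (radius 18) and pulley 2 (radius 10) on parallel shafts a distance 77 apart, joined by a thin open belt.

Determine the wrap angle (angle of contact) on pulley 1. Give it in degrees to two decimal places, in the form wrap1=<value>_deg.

wrap1=191.93_deg

open belt: β = asin((r2−r1)/C) = asin(-8/77) = -5.9636°
wrap1 = π − 2β = 191.9271°
wrap2 = π + 2β = 168.0729°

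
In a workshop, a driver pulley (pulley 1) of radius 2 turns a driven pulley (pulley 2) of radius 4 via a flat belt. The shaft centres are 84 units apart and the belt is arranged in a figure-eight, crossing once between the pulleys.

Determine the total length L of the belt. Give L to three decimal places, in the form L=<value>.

L=187.278

crossed belt: β = asin((r1+r2)/C) = asin(6/84) = 4.0960°
wrap1 = wrap2 = π + 2β = 188.1921°
tangent length = C·cosβ = 83.7854
L = (r1+r2)·wrap + 2·C·cosβ = 6·3.2846 + 2·83.7854 = 187.2783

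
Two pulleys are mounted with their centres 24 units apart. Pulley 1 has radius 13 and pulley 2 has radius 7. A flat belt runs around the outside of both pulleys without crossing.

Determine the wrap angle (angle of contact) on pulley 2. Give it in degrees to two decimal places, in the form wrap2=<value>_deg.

wrap2=151.04_deg

open belt: β = asin((r2−r1)/C) = asin(-6/24) = -14.4775°
wrap1 = π − 2β = 208.9550°
wrap2 = π + 2β = 151.0450°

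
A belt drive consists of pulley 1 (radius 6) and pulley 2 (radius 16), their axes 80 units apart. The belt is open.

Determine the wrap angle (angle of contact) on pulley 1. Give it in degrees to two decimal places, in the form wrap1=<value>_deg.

open belt: β = asin((r2−r1)/C) = asin(10/80) = 7.1808°
wrap1 = π − 2β = 165.6385°
wrap2 = π + 2β = 194.3615°

wrap1=165.64_deg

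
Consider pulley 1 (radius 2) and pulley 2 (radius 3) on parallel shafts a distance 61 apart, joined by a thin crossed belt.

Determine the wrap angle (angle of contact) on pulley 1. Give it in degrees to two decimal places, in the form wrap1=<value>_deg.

crossed belt: β = asin((r1+r2)/C) = asin(5/61) = 4.7017°
wrap1 = wrap2 = π + 2β = 189.4033°

wrap1=189.40_deg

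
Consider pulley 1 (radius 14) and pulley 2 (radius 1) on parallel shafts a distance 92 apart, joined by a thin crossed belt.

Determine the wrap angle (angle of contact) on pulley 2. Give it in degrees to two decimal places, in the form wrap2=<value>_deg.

wrap2=198.77_deg

crossed belt: β = asin((r1+r2)/C) = asin(15/92) = 9.3836°
wrap1 = wrap2 = π + 2β = 198.7672°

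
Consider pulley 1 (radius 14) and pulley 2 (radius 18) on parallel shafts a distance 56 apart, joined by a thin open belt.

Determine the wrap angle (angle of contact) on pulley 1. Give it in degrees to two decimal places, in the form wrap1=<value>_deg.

wrap1=171.81_deg

open belt: β = asin((r2−r1)/C) = asin(4/56) = 4.0960°
wrap1 = π − 2β = 171.8079°
wrap2 = π + 2β = 188.1921°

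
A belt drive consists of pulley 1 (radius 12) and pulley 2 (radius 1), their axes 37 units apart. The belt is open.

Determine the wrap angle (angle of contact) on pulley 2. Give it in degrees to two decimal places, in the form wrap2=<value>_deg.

wrap2=145.41_deg

open belt: β = asin((r2−r1)/C) = asin(-11/37) = -17.2953°
wrap1 = π − 2β = 214.5907°
wrap2 = π + 2β = 145.4093°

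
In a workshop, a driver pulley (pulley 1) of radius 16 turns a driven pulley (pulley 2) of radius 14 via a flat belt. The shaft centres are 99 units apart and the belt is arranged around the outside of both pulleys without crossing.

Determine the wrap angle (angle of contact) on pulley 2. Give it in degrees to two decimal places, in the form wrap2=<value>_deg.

wrap2=177.68_deg

open belt: β = asin((r2−r1)/C) = asin(-2/99) = -1.1576°
wrap1 = π − 2β = 182.3151°
wrap2 = π + 2β = 177.6849°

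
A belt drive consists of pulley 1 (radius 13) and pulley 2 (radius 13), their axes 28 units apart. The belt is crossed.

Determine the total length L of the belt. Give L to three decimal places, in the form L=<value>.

L=164.374

crossed belt: β = asin((r1+r2)/C) = asin(26/28) = 68.2132°
wrap1 = wrap2 = π + 2β = 316.4264°
tangent length = C·cosβ = 10.3923
L = (r1+r2)·wrap + 2·C·cosβ = 26·5.5227 + 2·10.3923 = 164.3744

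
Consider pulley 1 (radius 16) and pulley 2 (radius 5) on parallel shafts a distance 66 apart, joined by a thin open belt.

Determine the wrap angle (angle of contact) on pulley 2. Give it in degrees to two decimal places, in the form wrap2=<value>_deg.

wrap2=160.81_deg

open belt: β = asin((r2−r1)/C) = asin(-11/66) = -9.5941°
wrap1 = π − 2β = 199.1881°
wrap2 = π + 2β = 160.8119°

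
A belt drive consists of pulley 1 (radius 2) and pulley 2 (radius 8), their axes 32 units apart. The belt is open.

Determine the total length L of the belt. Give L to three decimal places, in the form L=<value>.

L=96.544

open belt: β = asin((r2−r1)/C) = asin(6/32) = 10.8069°
wrap1 = π − 2β = 158.3862°
wrap2 = π + 2β = 201.6138°
tangent length = C·cosβ = 31.4325
L = r1·wrap1 + r2·wrap2 + 2·C·cosβ = 2·2.7644 + 8·3.5188 + 2·31.4325 = 96.5443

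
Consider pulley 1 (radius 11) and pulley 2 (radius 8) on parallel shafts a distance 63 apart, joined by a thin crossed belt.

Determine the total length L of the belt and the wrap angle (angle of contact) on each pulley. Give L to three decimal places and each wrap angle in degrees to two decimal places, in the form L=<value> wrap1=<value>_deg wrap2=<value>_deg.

L=191.465 wrap1=215.11_deg wrap2=215.11_deg

crossed belt: β = asin((r1+r2)/C) = asin(19/63) = 17.5530°
wrap1 = wrap2 = π + 2β = 215.1059°
tangent length = C·cosβ = 60.0666
L = (r1+r2)·wrap + 2·C·cosβ = 19·3.7543 + 2·60.0666 = 191.4651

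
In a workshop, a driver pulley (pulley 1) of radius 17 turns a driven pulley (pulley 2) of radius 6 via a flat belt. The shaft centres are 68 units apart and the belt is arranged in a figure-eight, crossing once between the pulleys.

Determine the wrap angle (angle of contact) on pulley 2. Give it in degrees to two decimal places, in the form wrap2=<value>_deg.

wrap2=219.54_deg

crossed belt: β = asin((r1+r2)/C) = asin(23/68) = 19.7694°
wrap1 = wrap2 = π + 2β = 219.5388°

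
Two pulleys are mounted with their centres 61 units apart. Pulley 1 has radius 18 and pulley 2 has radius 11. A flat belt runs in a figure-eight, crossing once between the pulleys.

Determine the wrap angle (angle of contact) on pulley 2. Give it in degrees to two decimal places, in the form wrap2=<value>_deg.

crossed belt: β = asin((r1+r2)/C) = asin(29/61) = 28.3860°
wrap1 = wrap2 = π + 2β = 236.7721°

wrap2=236.77_deg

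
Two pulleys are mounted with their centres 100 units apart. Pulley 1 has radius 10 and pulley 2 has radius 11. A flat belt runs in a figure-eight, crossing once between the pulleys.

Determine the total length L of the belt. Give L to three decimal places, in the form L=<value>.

L=270.400

crossed belt: β = asin((r1+r2)/C) = asin(21/100) = 12.1224°
wrap1 = wrap2 = π + 2β = 204.2447°
tangent length = C·cosβ = 97.7701
L = (r1+r2)·wrap + 2·C·cosβ = 21·3.5647 + 2·97.7701 = 270.3999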